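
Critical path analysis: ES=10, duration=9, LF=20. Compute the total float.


EF = ES + duration = 10 + 9 = 19
LS = LF - duration = 20 - 9 = 11
Total Float = LF - EF = 20 - 19
(or LS - ES = 11 - 10)
= 1


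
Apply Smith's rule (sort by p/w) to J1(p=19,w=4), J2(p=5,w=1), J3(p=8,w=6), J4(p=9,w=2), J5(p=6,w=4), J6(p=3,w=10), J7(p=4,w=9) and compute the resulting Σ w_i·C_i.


WSPT order (by p/w): J6 → J7 → J3 → J5 → J4 → J1 → J2
  J6: C=3, w·C=10×3=30
  J7: C=7, w·C=9×7=63
  J3: C=15, w·C=6×15=90
  J5: C=21, w·C=4×21=84
  J4: C=30, w·C=2×30=60
  J1: C=49, w·C=4×49=196
  J2: C=54, w·C=1×54=54
Σ w·C = 577
= 577


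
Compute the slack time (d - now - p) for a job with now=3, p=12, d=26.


Slack = due - current_time - processing
= 26 - 3 - 12
= 11


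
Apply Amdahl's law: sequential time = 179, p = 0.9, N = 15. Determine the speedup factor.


Amdahl's law: T_p = T × ((1-p) + p/N)
= 179 × ((1-0.9) + 0.9/15)
= 179 × (0.10 + 0.0600)
= 179 × 0.1600
= 28.64
Speedup = 179/28.64
= 6.25×


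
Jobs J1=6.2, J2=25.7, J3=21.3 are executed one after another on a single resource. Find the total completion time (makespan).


Sequential makespan: sum all processing times
= 6.2 + 25.7 + 21.3
= 53.2 time units


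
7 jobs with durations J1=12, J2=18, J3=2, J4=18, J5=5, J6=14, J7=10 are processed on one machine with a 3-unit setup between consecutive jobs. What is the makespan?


Makespan = Σ processing + (n-1) × setup
= (12 + 18 + 2 + 18 + 5 + 14 + 10) + (7-1)×3
= 79 + 18
= 97 time units


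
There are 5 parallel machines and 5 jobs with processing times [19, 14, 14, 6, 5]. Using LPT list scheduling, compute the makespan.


Jobs (LPT sorted): [19, 14, 14, 6, 5]
Machines: 5
  J=19 → Machine 1 (load: 0+19=19)
  J=14 → Machine 2 (load: 0+14=14)
  J=14 → Machine 3 (load: 0+14=14)
  J=6 → Machine 4 (load: 0+6=6)
  J=5 → Machine 5 (load: 0+5=5)
Machine loads: [19, 14, 14, 6, 5]
Makespan = max = 19 time units


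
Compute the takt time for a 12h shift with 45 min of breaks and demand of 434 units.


Available = 12×60 - 45 = 675 min
Takt time = 675 / 434
= 1.56 min/unit


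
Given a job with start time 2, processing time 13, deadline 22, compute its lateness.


Completion = 2 + 13 = 15
Lateness = C - d = 15 - 22
= -7


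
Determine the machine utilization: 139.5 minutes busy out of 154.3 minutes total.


Utilization = busy / total × 100
= 139.5 / 154.3 × 100
= 90.4%


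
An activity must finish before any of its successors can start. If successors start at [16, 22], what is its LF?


LF = min of all successor start times
Successors start at: [16, 22]
LF = min(16, 22)
= 16


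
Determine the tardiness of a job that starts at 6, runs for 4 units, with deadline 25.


Completion = start + processing = 6 + 4 = 10
Tardiness = max(0, C - d) = max(0, 10 - 25)
= max(0, -15)
= 0


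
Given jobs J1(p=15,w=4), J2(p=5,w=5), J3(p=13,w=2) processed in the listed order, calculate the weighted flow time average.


Completion times:
  J1: C=15, w×C=4×15=60
  J2: C=20, w×C=5×20=100
  J3: C=33, w×C=2×33=66
Sum w×C = 226
Sum w = 11
Weighted avg = 226/11
= 20.55


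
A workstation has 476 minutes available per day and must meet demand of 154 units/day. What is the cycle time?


Cycle time = available time / demand
= 476 / 154
= 3.09 min/unit


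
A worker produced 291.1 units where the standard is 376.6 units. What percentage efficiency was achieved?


Efficiency = (actual / standard) × 100
= (291.1 / 376.6) × 100
= 77.3%


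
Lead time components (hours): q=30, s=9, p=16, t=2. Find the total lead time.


Lead time = queue + setup + processing + transit
= 30 + 9 + 16 + 2
= 57 hours


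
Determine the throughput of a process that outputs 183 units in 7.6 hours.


Throughput = units / time
= 183 / 7.6
= 24.1 units/hour


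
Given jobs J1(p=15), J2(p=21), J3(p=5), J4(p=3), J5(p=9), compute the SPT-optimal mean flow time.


SPT order: J4 → J3 → J5 → J1 → J2
Completion times:
  J4: C=3
  J3: C=8
  J5: C=17
  J1: C=32
  J2: C=53
Sum = 113, n = 5
Mean flow = 113/5
= 22.60


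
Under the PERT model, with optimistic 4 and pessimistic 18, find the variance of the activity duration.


σ² = ((p - o) / 6)² = (p - o)² / 36
= (18 - 4)² / 36
= 14² / 36
= 196 / 36
= 5.4444


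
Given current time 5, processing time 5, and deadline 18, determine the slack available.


Slack = due - current_time - processing
= 18 - 5 - 5
= 8


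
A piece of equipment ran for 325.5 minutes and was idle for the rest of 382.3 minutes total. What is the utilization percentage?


Utilization = busy / total × 100
= 325.5 / 382.3 × 100
= 85.1%


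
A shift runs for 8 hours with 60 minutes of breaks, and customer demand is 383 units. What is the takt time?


Available = 8×60 - 60 = 420 min
Takt time = 420 / 383
= 1.10 min/unit


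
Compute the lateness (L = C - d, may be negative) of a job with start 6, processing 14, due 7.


Completion = 6 + 14 = 20
Lateness = C - d = 20 - 7
= 13


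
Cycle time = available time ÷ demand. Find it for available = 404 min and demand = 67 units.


Cycle time = available time / demand
= 404 / 67
= 6.03 min/unit


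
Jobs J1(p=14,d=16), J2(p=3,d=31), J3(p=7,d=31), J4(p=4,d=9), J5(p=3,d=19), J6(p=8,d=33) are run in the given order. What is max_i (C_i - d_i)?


Lateness per job (L = C - d):
  J1: C=14, d=16, L=-2
  J2: C=17, d=31, L=-14
  J3: C=24, d=31, L=-7
  J4: C=28, d=9, L=19
  J5: C=31, d=19, L=12
  J6: C=39, d=33, L=6
Lmax = max(-2, -14, -7, 19, 12, 6)
= 19


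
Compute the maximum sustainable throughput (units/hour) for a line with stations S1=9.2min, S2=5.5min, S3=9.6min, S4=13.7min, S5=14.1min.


Bottleneck = longest station time
Station times: [9.2, 5.5, 9.6, 13.7, 14.1]
Max = 14.1 min
Rate = 60 / 14.1
= 4.26 units/hour (bottleneck: 14.1min)


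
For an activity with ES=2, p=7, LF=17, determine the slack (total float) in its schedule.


EF = ES + duration = 2 + 7 = 9
LS = LF - duration = 17 - 7 = 10
Total Float = LF - EF = 17 - 9
(or LS - ES = 10 - 2)
= 8


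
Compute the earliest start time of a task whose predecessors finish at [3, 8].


ES = max of all predecessor completion times
Predecessors: [3, 8]
ES = max(3, 8)
= 8


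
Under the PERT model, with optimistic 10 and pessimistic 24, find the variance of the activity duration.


σ² = ((p - o) / 6)² = (p - o)² / 36
= (24 - 10)² / 36
= 14² / 36
= 196 / 36
= 5.4444


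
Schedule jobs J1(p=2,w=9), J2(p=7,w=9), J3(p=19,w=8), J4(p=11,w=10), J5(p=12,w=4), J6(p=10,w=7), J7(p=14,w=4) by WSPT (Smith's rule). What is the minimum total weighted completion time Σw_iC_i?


WSPT order (by p/w): J1 → J2 → J4 → J6 → J3 → J5 → J7
  J1: C=2, w·C=9×2=18
  J2: C=9, w·C=9×9=81
  J4: C=20, w·C=10×20=200
  J6: C=30, w·C=7×30=210
  J3: C=49, w·C=8×49=392
  J5: C=61, w·C=4×61=244
  J7: C=75, w·C=4×75=300
Σ w·C = 1445
= 1445


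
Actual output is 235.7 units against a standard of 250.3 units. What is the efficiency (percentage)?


Efficiency = (actual / standard) × 100
= (235.7 / 250.3) × 100
= 94.2%


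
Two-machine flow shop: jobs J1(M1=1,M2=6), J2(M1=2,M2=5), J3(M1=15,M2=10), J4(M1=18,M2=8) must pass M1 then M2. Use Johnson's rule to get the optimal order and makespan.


Johnson's rule:
Group 1 (M1≤M2, sort by M1): ['J1', 'J2']
Group 2 (M1>M2, sort desc M2): ['J3', 'J4']
Sequence: J1 → J2 → J3 → J4
Makespan calculation:
  J1: M1 done=1, M2 done=7
  J2: M1 done=3, M2 done=12
  J3: M1 done=18, M2 done=28
  J4: M1 done=36, M2 done=44
= Sequence: J1 → J2 → J3 → J4, Makespan: 44


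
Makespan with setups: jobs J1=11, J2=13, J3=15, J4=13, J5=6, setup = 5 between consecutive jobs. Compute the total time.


Makespan = Σ processing + (n-1) × setup
= (11 + 13 + 15 + 13 + 6) + (5-1)×5
= 58 + 20
= 78 time units


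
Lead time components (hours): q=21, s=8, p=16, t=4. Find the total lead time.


Lead time = queue + setup + processing + transit
= 21 + 8 + 16 + 4
= 49 hours


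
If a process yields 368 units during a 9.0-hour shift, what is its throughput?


Throughput = units / time
= 368 / 9.0
= 40.9 units/hour


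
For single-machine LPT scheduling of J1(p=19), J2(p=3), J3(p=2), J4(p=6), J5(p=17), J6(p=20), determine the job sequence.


LPT: sort by longest processing time first
  J6: p=20
  J1: p=19
  J5: p=17
  J4: p=6
  J2: p=3
  J3: p=2
Order: J6 → J1 → J5 → J4 → J2 → J3


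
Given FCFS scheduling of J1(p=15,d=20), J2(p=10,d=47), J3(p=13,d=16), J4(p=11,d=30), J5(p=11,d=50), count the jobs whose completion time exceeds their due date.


Completion vs due date:
  J1: C=15, d=20 → on time
  J2: C=25, d=47 → on time
  J3: C=38, d=16 → TARDY
  J4: C=49, d=30 → TARDY
  J5: C=60, d=50 → TARDY
Tardy jobs: J3, J4, J5
Count = 3


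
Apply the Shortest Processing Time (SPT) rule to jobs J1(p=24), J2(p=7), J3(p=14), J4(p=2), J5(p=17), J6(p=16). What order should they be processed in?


SPT: sort by shortest processing time
  J4: p=2
  J2: p=7
  J3: p=14
  J6: p=16
  J5: p=17
  J1: p=24
Order: J4 → J2 → J3 → J6 → J5 → J1


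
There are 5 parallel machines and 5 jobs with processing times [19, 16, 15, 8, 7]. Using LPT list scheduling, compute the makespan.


Jobs (LPT sorted): [19, 16, 15, 8, 7]
Machines: 5
  J=19 → Machine 1 (load: 0+19=19)
  J=16 → Machine 2 (load: 0+16=16)
  J=15 → Machine 3 (load: 0+15=15)
  J=8 → Machine 4 (load: 0+8=8)
  J=7 → Machine 5 (load: 0+7=7)
Machine loads: [19, 16, 15, 8, 7]
Makespan = max = 19 time units


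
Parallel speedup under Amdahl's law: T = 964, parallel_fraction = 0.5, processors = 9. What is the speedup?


Amdahl's law: T_p = T × ((1-p) + p/N)
= 964 × ((1-0.5) + 0.5/9)
= 964 × (0.50 + 0.0556)
= 964 × 0.5556
= 535.56
Speedup = 964/535.56
= 1.80×


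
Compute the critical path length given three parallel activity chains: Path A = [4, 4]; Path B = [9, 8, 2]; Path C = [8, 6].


Path A: 4 + 4 = 8
Path B: 9 + 8 + 2 = 19
Path C: 8 + 6 = 14
Critical path = longest = max(8, 19, 14)
= 19 (Path B)


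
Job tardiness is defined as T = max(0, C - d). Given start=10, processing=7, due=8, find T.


Completion = start + processing = 10 + 7 = 17
Tardiness = max(0, C - d) = max(0, 17 - 8)
= max(0, 9)
= 9


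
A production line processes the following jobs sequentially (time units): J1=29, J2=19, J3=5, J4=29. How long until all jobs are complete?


Sequential makespan: sum all processing times
= 29 + 19 + 5 + 29
= 82 time units


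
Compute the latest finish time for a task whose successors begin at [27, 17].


LF = min of all successor start times
Successors start at: [27, 17]
LF = min(27, 17)
= 17


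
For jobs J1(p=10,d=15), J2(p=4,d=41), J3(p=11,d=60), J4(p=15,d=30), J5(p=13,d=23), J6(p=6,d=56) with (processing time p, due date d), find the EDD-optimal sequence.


EDD: sort by earliest due date
  J1: d=15, p=10
  J5: d=23, p=13
  J4: d=30, p=15
  J2: d=41, p=4
  J6: d=56, p=6
  J3: d=60, p=11
Order: J1 → J5 → J4 → J2 → J6 → J3


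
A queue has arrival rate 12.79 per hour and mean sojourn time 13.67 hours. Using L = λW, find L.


Little's law: L = λ × W
= 12.79 × 13.67
= 174.84


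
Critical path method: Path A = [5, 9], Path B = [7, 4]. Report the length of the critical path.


Path A: 5 + 9 = 14
Path B: 7 + 4 = 11
Critical path = longest = max(14, 11)
= 14 (Path A)


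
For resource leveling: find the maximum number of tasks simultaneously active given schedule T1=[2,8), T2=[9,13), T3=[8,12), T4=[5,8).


Check each time point for overlaps:
  t=5: 2 tasks active (T1, T4)
Max concurrent = 2


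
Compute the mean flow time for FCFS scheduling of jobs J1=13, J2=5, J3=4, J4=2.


Completion times:
  J1: completes at 13
  J2: completes at 18
  J3: completes at 22
  J4: completes at 24
Sum = 77
Average = 77/4
= 19.25


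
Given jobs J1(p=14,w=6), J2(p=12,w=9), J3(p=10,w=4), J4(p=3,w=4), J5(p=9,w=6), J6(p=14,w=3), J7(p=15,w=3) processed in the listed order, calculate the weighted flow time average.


Completion times:
  J1: C=14, w×C=6×14=84
  J2: C=26, w×C=9×26=234
  J3: C=36, w×C=4×36=144
  J4: C=39, w×C=4×39=156
  J5: C=48, w×C=6×48=288
  J6: C=62, w×C=3×62=186
  J7: C=77, w×C=3×77=231
Sum w×C = 1323
Sum w = 35
Weighted avg = 1323/35
= 37.80


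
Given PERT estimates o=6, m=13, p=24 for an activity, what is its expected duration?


te = (o + 4m + p) / 6
= (6 + 4×13 + 24) / 6
= (6 + 52 + 24) / 6
= 82 / 6
= 13.67


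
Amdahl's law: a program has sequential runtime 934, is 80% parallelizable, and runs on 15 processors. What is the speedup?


Amdahl's law: T_p = T × ((1-p) + p/N)
= 934 × ((1-0.8) + 0.8/15)
= 934 × (0.20 + 0.0533)
= 934 × 0.2533
= 236.61
Speedup = 934/236.61
= 3.95×


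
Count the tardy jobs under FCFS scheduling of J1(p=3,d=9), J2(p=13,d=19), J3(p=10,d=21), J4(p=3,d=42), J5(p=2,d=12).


Completion vs due date:
  J1: C=3, d=9 → on time
  J2: C=16, d=19 → on time
  J3: C=26, d=21 → TARDY
  J4: C=29, d=42 → on time
  J5: C=31, d=12 → TARDY
Tardy jobs: J3, J5
Count = 2


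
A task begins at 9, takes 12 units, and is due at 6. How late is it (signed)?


Completion = 9 + 12 = 21
Lateness = C - d = 21 - 6
= 15


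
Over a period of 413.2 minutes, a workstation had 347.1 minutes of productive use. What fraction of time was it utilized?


Utilization = busy / total × 100
= 347.1 / 413.2 × 100
= 84.0%


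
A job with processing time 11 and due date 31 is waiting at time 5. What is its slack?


Slack = due - current_time - processing
= 31 - 5 - 11
= 15


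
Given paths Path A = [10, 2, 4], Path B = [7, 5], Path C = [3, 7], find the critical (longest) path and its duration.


Path A: 10 + 2 + 4 = 16
Path B: 7 + 5 = 12
Path C: 3 + 7 = 10
Critical path = longest = max(16, 12, 10)
= 16 (Path A)


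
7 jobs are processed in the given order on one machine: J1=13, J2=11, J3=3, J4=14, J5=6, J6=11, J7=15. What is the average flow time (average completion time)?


Completion times:
  J1: completes at 13
  J2: completes at 24
  J3: completes at 27
  J4: completes at 41
  J5: completes at 47
  J6: completes at 58
  J7: completes at 73
Sum = 283
Average = 283/7
= 40.43


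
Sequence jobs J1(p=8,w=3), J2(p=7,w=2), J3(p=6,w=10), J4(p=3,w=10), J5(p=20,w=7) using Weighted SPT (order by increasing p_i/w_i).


WSPT (Smith's rule): sort by p/w ascending
  J4: p/w = 3/10 = 0.300
  J3: p/w = 6/10 = 0.600
  J1: p/w = 8/3 = 2.667
  J5: p/w = 20/7 = 2.857
  J2: p/w = 7/2 = 3.500
Order: J4 → J3 → J1 → J5 → J2


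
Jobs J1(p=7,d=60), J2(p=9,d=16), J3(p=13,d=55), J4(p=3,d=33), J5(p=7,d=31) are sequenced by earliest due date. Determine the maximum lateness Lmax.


EDD order: J2 → J5 → J4 → J3 → J1
Completion and lateness:
  J2: C=9, d=16, L=9-16=-7
  J5: C=16, d=31, L=16-31=-15
  J4: C=19, d=33, L=19-33=-14
  J3: C=32, d=55, L=32-55=-23
  J1: C=39, d=60, L=39-60=-21
Lmax = max(-7, -15, -14, -23, -21)
= -7


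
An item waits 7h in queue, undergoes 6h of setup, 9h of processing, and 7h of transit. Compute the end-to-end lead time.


Lead time = queue + setup + processing + transit
= 7 + 6 + 9 + 7
= 29 hours


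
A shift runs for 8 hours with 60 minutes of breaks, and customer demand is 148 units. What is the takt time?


Available = 8×60 - 60 = 420 min
Takt time = 420 / 148
= 2.84 min/unit


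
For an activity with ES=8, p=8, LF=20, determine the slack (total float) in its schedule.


EF = ES + duration = 8 + 8 = 16
LS = LF - duration = 20 - 8 = 12
Total Float = LF - EF = 20 - 16
(or LS - ES = 12 - 8)
= 4


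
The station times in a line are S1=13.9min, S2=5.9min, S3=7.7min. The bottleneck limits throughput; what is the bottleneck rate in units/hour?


Bottleneck = longest station time
Station times: [13.9, 5.9, 7.7]
Max = 13.9 min
Rate = 60 / 13.9
= 4.32 units/hour (bottleneck: 13.9min)


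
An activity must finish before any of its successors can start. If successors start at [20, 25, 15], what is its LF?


LF = min of all successor start times
Successors start at: [20, 25, 15]
LF = min(20, 25, 15)
= 15


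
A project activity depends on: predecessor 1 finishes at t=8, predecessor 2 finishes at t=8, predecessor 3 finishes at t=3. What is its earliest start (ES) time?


ES = max of all predecessor completion times
Predecessors: [8, 8, 3]
ES = max(8, 8, 3)
= 8


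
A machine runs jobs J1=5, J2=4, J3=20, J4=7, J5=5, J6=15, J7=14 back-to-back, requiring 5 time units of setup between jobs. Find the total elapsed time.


Makespan = Σ processing + (n-1) × setup
= (5 + 4 + 20 + 7 + 5 + 15 + 14) + (7-1)×5
= 70 + 30
= 100 time units


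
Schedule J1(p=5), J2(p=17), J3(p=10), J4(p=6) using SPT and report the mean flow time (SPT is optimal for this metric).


SPT order: J1 → J4 → J3 → J2
Completion times:
  J1: C=5
  J4: C=11
  J3: C=21
  J2: C=38
Sum = 75, n = 4
Mean flow = 75/4
= 18.75


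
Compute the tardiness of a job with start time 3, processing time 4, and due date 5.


Completion = start + processing = 3 + 4 = 7
Tardiness = max(0, C - d) = max(0, 7 - 5)
= max(0, 2)
= 2


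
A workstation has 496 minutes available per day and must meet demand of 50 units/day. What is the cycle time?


Cycle time = available time / demand
= 496 / 50
= 9.92 min/unit


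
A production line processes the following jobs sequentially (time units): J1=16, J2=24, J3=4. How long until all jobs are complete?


Sequential makespan: sum all processing times
= 16 + 24 + 4
= 44 time units


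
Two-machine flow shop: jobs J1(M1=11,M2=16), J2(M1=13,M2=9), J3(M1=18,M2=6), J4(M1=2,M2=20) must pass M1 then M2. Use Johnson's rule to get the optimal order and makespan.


Johnson's rule:
Group 1 (M1≤M2, sort by M1): ['J4', 'J1']
Group 2 (M1>M2, sort desc M2): ['J2', 'J3']
Sequence: J4 → J1 → J2 → J3
Makespan calculation:
  J4: M1 done=2, M2 done=22
  J1: M1 done=13, M2 done=38
  J2: M1 done=26, M2 done=47
  J3: M1 done=44, M2 done=53
= Sequence: J4 → J1 → J2 → J3, Makespan: 53


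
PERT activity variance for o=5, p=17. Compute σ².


σ² = ((p - o) / 6)² = (p - o)² / 36
= (17 - 5)² / 36
= 12² / 36
= 144 / 36
= 4.0000


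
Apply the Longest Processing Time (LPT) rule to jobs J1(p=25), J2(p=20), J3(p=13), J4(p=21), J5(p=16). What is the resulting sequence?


LPT: sort by longest processing time first
  J1: p=25
  J4: p=21
  J2: p=20
  J5: p=16
  J3: p=13
Order: J1 → J4 → J2 → J5 → J3


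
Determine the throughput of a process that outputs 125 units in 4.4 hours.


Throughput = units / time
= 125 / 4.4
= 28.4 units/hour


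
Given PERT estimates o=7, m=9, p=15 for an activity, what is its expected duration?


te = (o + 4m + p) / 6
= (7 + 4×9 + 15) / 6
= (7 + 36 + 15) / 6
= 58 / 6
= 9.67


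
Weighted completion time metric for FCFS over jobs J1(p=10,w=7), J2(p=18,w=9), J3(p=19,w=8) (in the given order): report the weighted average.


Completion times:
  J1: C=10, w×C=7×10=70
  J2: C=28, w×C=9×28=252
  J3: C=47, w×C=8×47=376
Sum w×C = 698
Sum w = 24
Weighted avg = 698/24
= 29.08


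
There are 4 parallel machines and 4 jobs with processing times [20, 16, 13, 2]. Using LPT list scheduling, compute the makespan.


Jobs (LPT sorted): [20, 16, 13, 2]
Machines: 4
  J=20 → Machine 1 (load: 0+20=20)
  J=16 → Machine 2 (load: 0+16=16)
  J=13 → Machine 3 (load: 0+13=13)
  J=2 → Machine 4 (load: 0+2=2)
Machine loads: [20, 16, 13, 2]
Makespan = max = 20 time units


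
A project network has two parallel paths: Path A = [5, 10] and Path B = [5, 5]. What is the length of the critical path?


Path A: 5 + 10 = 15
Path B: 5 + 5 = 10
Critical path = longest = max(15, 10)
= 15 (Path A)


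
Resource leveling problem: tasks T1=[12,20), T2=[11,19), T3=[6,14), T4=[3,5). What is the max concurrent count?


Check each time point for overlaps:
  t=12: 3 tasks active (T1, T2, T3)
Max concurrent = 3


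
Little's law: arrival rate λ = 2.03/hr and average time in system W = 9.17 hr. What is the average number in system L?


Little's law: L = λ × W
= 2.03 × 9.17
= 18.62


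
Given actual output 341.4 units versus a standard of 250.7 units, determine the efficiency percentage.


Efficiency = (actual / standard) × 100
= (341.4 / 250.7) × 100
= 136.2%


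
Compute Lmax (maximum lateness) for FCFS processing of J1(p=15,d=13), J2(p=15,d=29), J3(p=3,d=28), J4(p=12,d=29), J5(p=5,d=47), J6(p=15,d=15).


Lateness per job (L = C - d):
  J1: C=15, d=13, L=2
  J2: C=30, d=29, L=1
  J3: C=33, d=28, L=5
  J4: C=45, d=29, L=16
  J5: C=50, d=47, L=3
  J6: C=65, d=15, L=50
Lmax = max(2, 1, 5, 16, 3, 50)
= 50


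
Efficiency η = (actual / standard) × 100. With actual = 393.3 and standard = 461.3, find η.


Efficiency = (actual / standard) × 100
= (393.3 / 461.3) × 100
= 85.3%


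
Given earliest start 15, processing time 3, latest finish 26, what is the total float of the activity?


EF = ES + duration = 15 + 3 = 18
LS = LF - duration = 26 - 3 = 23
Total Float = LF - EF = 26 - 18
(or LS - ES = 23 - 15)
= 8


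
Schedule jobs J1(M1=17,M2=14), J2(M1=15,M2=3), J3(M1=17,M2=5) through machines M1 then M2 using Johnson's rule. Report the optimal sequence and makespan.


Johnson's rule:
Group 1 (M1≤M2, sort by M1): []
Group 2 (M1>M2, sort desc M2): ['J1', 'J3', 'J2']
Sequence: J1 → J3 → J2
Makespan calculation:
  J1: M1 done=17, M2 done=31
  J3: M1 done=34, M2 done=39
  J2: M1 done=49, M2 done=52
= Sequence: J1 → J3 → J2, Makespan: 52


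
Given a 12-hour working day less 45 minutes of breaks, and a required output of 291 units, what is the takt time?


Available = 12×60 - 45 = 675 min
Takt time = 675 / 291
= 2.32 min/unit


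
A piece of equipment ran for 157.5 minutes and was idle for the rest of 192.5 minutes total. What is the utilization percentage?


Utilization = busy / total × 100
= 157.5 / 192.5 × 100
= 81.8%


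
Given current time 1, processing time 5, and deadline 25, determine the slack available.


Slack = due - current_time - processing
= 25 - 1 - 5
= 19


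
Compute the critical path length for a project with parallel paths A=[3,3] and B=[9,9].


Path A: 3 + 3 = 6
Path B: 9 + 9 = 18
Critical path = longest = max(6, 18)
= 18 (Path B)


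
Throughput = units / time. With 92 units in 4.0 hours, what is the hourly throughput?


Throughput = units / time
= 92 / 4.0
= 23.0 units/hour


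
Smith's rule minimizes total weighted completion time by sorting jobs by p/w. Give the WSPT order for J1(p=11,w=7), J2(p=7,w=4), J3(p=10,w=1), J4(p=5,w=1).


WSPT (Smith's rule): sort by p/w ascending
  J1: p/w = 11/7 = 1.571
  J2: p/w = 7/4 = 1.750
  J4: p/w = 5/1 = 5.000
  J3: p/w = 10/1 = 10.000
Order: J1 → J2 → J4 → J3


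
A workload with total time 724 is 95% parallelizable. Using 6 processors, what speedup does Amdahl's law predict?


Amdahl's law: T_p = T × ((1-p) + p/N)
= 724 × ((1-0.95) + 0.95/6)
= 724 × (0.05 + 0.1583)
= 724 × 0.2083
= 150.83
Speedup = 724/150.83
= 4.80×


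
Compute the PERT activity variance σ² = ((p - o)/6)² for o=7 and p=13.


σ² = ((p - o) / 6)² = (p - o)² / 36
= (13 - 7)² / 36
= 6² / 36
= 36 / 36
= 1.0000


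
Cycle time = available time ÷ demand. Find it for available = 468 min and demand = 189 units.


Cycle time = available time / demand
= 468 / 189
= 2.48 min/unit


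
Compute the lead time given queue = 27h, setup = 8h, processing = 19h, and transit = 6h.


Lead time = queue + setup + processing + transit
= 27 + 8 + 19 + 6
= 60 hours


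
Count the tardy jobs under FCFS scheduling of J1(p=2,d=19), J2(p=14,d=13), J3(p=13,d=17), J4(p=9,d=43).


Completion vs due date:
  J1: C=2, d=19 → on time
  J2: C=16, d=13 → TARDY
  J3: C=29, d=17 → TARDY
  J4: C=38, d=43 → on time
Tardy jobs: J2, J3
Count = 2


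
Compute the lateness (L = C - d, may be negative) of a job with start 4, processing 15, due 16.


Completion = 4 + 15 = 19
Lateness = C - d = 19 - 16
= 3


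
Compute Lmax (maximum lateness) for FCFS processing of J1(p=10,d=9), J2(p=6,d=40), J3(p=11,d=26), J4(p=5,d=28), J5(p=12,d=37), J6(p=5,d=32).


Lateness per job (L = C - d):
  J1: C=10, d=9, L=1
  J2: C=16, d=40, L=-24
  J3: C=27, d=26, L=1
  J4: C=32, d=28, L=4
  J5: C=44, d=37, L=7
  J6: C=49, d=32, L=17
Lmax = max(1, -24, 1, 4, 7, 17)
= 17


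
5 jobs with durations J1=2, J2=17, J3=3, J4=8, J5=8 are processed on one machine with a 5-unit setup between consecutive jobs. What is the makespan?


Makespan = Σ processing + (n-1) × setup
= (2 + 17 + 3 + 8 + 8) + (5-1)×5
= 38 + 20
= 58 time units


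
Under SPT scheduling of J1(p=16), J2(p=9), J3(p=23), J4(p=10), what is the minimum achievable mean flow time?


SPT order: J2 → J4 → J1 → J3
Completion times:
  J2: C=9
  J4: C=19
  J1: C=35
  J3: C=58
Sum = 121, n = 4
Mean flow = 121/4
= 30.25


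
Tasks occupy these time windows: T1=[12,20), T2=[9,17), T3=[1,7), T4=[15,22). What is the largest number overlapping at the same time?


Check each time point for overlaps:
  t=15: 3 tasks active (T1, T2, T4)
Max concurrent = 3


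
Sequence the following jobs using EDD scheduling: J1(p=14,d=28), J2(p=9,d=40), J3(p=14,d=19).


EDD: sort by earliest due date
  J3: d=19, p=14
  J1: d=28, p=14
  J2: d=40, p=9
Order: J3 → J1 → J2


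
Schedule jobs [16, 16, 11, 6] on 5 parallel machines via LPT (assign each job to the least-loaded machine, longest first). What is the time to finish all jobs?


Jobs (LPT sorted): [16, 16, 11, 6]
Machines: 5
  J=16 → Machine 1 (load: 0+16=16)
  J=16 → Machine 2 (load: 0+16=16)
  J=11 → Machine 3 (load: 0+11=11)
  J=6 → Machine 4 (load: 0+6=6)
Machine loads: [16, 16, 11, 6, 0]
Makespan = max = 16 time units


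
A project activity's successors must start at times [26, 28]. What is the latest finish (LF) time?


LF = min of all successor start times
Successors start at: [26, 28]
LF = min(26, 28)
= 26


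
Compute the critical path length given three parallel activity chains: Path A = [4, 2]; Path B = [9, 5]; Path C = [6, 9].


Path A: 4 + 2 = 6
Path B: 9 + 5 = 14
Path C: 6 + 9 = 15
Critical path = longest = max(6, 14, 15)
= 15 (Path C)


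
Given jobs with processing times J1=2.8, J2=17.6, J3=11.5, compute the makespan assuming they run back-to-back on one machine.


Sequential makespan: sum all processing times
= 2.8 + 17.6 + 11.5
= 31.9 time units


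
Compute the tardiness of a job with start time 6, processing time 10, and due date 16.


Completion = start + processing = 6 + 10 = 16
Tardiness = max(0, C - d) = max(0, 16 - 16)
= max(0, 0)
= 0


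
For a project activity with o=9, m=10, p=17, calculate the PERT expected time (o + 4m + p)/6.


te = (o + 4m + p) / 6
= (9 + 4×10 + 17) / 6
= (9 + 40 + 17) / 6
= 66 / 6
= 11.00


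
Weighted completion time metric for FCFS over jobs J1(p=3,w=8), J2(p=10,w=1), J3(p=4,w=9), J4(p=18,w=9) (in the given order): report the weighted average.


Completion times:
  J1: C=3, w×C=8×3=24
  J2: C=13, w×C=1×13=13
  J3: C=17, w×C=9×17=153
  J4: C=35, w×C=9×35=315
Sum w×C = 505
Sum w = 27
Weighted avg = 505/27
= 18.70


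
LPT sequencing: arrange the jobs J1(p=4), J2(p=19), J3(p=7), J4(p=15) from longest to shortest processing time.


LPT: sort by longest processing time first
  J2: p=19
  J4: p=15
  J3: p=7
  J1: p=4
Order: J2 → J4 → J3 → J1


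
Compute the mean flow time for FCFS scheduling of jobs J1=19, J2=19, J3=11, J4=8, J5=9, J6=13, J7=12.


Completion times:
  J1: completes at 19
  J2: completes at 38
  J3: completes at 49
  J4: completes at 57
  J5: completes at 66
  J6: completes at 79
  J7: completes at 91
Sum = 399
Average = 399/7
= 57.00


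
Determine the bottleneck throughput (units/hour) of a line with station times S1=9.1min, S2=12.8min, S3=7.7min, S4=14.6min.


Bottleneck = longest station time
Station times: [9.1, 12.8, 7.7, 14.6]
Max = 14.6 min
Rate = 60 / 14.6
= 4.11 units/hour (bottleneck: 14.6min)


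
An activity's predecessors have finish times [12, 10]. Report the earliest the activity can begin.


ES = max of all predecessor completion times
Predecessors: [12, 10]
ES = max(12, 10)
= 12


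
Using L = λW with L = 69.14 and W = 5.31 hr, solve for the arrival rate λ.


Little's law: L = λW → λ = L / W
= 69.14 / 5.31
= 13.02 per hour


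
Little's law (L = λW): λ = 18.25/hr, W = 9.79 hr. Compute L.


Little's law: L = λ × W
= 18.25 × 9.79
= 178.67


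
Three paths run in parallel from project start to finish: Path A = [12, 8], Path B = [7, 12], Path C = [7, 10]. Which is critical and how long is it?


Path A: 12 + 8 = 20
Path B: 7 + 12 = 19
Path C: 7 + 10 = 17
Critical path = longest = max(20, 19, 17)
= 20 (Path A)


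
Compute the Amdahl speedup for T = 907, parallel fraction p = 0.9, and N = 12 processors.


Amdahl's law: T_p = T × ((1-p) + p/N)
= 907 × ((1-0.9) + 0.9/12)
= 907 × (0.10 + 0.0750)
= 907 × 0.1750
= 158.72
Speedup = 907/158.72
= 5.71×


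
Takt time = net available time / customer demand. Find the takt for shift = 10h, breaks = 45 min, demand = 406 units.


Available = 10×60 - 45 = 555 min
Takt time = 555 / 406
= 1.37 min/unit


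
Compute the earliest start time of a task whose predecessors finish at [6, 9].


ES = max of all predecessor completion times
Predecessors: [6, 9]
ES = max(6, 9)
= 9


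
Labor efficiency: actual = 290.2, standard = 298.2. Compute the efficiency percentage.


Efficiency = (actual / standard) × 100
= (290.2 / 298.2) × 100
= 97.3%


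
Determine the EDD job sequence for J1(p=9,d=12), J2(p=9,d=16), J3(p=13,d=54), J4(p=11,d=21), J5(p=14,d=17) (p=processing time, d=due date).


EDD: sort by earliest due date
  J1: d=12, p=9
  J2: d=16, p=9
  J5: d=17, p=14
  J4: d=21, p=11
  J3: d=54, p=13
Order: J1 → J2 → J5 → J4 → J3


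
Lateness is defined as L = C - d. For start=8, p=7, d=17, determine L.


Completion = 8 + 7 = 15
Lateness = C - d = 15 - 17
= -2


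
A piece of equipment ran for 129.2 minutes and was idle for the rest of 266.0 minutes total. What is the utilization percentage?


Utilization = busy / total × 100
= 129.2 / 266.0 × 100
= 48.6%


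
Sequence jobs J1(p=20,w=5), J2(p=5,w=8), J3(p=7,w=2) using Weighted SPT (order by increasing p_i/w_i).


WSPT (Smith's rule): sort by p/w ascending
  J2: p/w = 5/8 = 0.625
  J3: p/w = 7/2 = 3.500
  J1: p/w = 20/5 = 4.000
Order: J2 → J3 → J1


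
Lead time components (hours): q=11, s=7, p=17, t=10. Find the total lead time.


Lead time = queue + setup + processing + transit
= 11 + 7 + 17 + 10
= 45 hours


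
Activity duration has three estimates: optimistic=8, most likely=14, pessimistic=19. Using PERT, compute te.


te = (o + 4m + p) / 6
= (8 + 4×14 + 19) / 6
= (8 + 56 + 19) / 6
= 83 / 6
= 13.83


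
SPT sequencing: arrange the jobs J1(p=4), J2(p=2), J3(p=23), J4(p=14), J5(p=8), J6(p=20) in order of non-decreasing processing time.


SPT: sort by shortest processing time
  J2: p=2
  J1: p=4
  J5: p=8
  J4: p=14
  J6: p=20
  J3: p=23
Order: J2 → J1 → J5 → J4 → J6 → J3


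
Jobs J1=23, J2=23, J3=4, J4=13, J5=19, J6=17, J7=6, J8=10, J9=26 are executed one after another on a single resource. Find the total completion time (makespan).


Sequential makespan: sum all processing times
= 23 + 23 + 4 + 13 + 19 + 17 + 6 + 10 + 26
= 141 time units


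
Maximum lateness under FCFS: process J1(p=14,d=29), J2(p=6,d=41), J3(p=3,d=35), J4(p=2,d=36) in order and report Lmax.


Lateness per job (L = C - d):
  J1: C=14, d=29, L=-15
  J2: C=20, d=41, L=-21
  J3: C=23, d=35, L=-12
  J4: C=25, d=36, L=-11
Lmax = max(-15, -21, -12, -11)
= -11


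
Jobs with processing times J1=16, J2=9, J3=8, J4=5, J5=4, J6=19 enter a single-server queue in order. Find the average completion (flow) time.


Completion times:
  J1: completes at 16
  J2: completes at 25
  J3: completes at 33
  J4: completes at 38
  J5: completes at 42
  J6: completes at 61
Sum = 215
Average = 215/6
= 35.83


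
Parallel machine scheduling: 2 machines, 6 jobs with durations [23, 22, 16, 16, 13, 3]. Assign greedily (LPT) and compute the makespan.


Jobs (LPT sorted): [23, 22, 16, 16, 13, 3]
Machines: 2
  J=23 → Machine 1 (load: 0+23=23)
  J=22 → Machine 2 (load: 0+22=22)
  J=16 → Machine 2 (load: 22+16=38)
  J=16 → Machine 1 (load: 23+16=39)
  J=13 → Machine 2 (load: 38+13=51)
  J=3 → Machine 1 (load: 39+3=42)
Machine loads: [42, 51]
Makespan = max = 51 time units


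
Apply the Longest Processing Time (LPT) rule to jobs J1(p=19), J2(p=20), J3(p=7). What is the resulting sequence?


LPT: sort by longest processing time first
  J2: p=20
  J1: p=19
  J3: p=7
Order: J2 → J1 → J3


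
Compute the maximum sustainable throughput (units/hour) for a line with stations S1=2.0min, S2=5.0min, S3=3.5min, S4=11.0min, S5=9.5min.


Bottleneck = longest station time
Station times: [2.0, 5.0, 3.5, 11.0, 9.5]
Max = 11.0 min
Rate = 60 / 11.0
= 5.45 units/hour (bottleneck: 11.0min)


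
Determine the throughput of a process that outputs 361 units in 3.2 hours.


Throughput = units / time
= 361 / 3.2
= 112.8 units/hour


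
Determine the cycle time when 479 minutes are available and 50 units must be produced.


Cycle time = available time / demand
= 479 / 50
= 9.58 min/unit


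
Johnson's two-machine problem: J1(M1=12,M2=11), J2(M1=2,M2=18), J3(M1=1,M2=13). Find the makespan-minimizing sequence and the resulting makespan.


Johnson's rule:
Group 1 (M1≤M2, sort by M1): ['J3', 'J2']
Group 2 (M1>M2, sort desc M2): ['J1']
Sequence: J3 → J2 → J1
Makespan calculation:
  J3: M1 done=1, M2 done=14
  J2: M1 done=3, M2 done=32
  J1: M1 done=15, M2 done=43
= Sequence: J3 → J2 → J1, Makespan: 43


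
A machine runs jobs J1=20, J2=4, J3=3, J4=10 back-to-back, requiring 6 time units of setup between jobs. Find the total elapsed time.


Makespan = Σ processing + (n-1) × setup
= (20 + 4 + 3 + 10) + (4-1)×6
= 37 + 18
= 55 time units


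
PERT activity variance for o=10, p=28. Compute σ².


σ² = ((p - o) / 6)² = (p - o)² / 36
= (28 - 10)² / 36
= 18² / 36
= 324 / 36
= 9.0000


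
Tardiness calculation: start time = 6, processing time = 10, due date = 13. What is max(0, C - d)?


Completion = start + processing = 6 + 10 = 16
Tardiness = max(0, C - d) = max(0, 16 - 13)
= max(0, 3)
= 3


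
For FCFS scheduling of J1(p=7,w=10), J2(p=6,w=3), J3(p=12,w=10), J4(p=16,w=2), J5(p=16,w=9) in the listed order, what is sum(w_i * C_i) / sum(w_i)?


Completion times:
  J1: C=7, w×C=10×7=70
  J2: C=13, w×C=3×13=39
  J3: C=25, w×C=10×25=250
  J4: C=41, w×C=2×41=82
  J5: C=57, w×C=9×57=513
Sum w×C = 954
Sum w = 34
Weighted avg = 954/34
= 28.06


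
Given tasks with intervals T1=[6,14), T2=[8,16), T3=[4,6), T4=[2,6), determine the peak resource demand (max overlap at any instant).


Check each time point for overlaps:
  t=4: 2 tasks active (T3, T4)
Max concurrent = 2


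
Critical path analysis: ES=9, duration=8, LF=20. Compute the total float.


EF = ES + duration = 9 + 8 = 17
LS = LF - duration = 20 - 8 = 12
Total Float = LF - EF = 20 - 17
(or LS - ES = 12 - 9)
= 3


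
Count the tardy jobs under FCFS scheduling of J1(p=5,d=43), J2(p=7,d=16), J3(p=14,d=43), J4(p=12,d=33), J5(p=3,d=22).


Completion vs due date:
  J1: C=5, d=43 → on time
  J2: C=12, d=16 → on time
  J3: C=26, d=43 → on time
  J4: C=38, d=33 → TARDY
  J5: C=41, d=22 → TARDY
Tardy jobs: J4, J5
Count = 2


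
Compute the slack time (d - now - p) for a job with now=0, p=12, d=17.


Slack = due - current_time - processing
= 17 - 0 - 12
= 5


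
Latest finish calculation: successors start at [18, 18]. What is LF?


LF = min of all successor start times
Successors start at: [18, 18]
LF = min(18, 18)
= 18


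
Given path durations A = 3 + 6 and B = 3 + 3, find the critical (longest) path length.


Path A: 3 + 6 = 9
Path B: 3 + 3 = 6
Critical path = longest = max(9, 6)
= 9 (Path A)


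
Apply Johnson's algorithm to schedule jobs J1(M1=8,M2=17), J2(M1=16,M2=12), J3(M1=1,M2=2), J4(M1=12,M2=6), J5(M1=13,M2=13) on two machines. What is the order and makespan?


Johnson's rule:
Group 1 (M1≤M2, sort by M1): ['J3', 'J1', 'J5']
Group 2 (M1>M2, sort desc M2): ['J2', 'J4']
Sequence: J3 → J1 → J5 → J2 → J4
Makespan calculation:
  J3: M1 done=1, M2 done=3
  J1: M1 done=9, M2 done=26
  J5: M1 done=22, M2 done=39
  J2: M1 done=38, M2 done=51
  J4: M1 done=50, M2 done=57
= Sequence: J3 → J1 → J5 → J2 → J4, Makespan: 57


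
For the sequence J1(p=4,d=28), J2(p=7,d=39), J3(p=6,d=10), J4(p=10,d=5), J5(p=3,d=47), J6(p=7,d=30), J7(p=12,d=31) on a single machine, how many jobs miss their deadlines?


Completion vs due date:
  J1: C=4, d=28 → on time
  J2: C=11, d=39 → on time
  J3: C=17, d=10 → TARDY
  J4: C=27, d=5 → TARDY
  J5: C=30, d=47 → on time
  J6: C=37, d=30 → TARDY
  J7: C=49, d=31 → TARDY
Tardy jobs: J3, J4, J6, J7
Count = 4


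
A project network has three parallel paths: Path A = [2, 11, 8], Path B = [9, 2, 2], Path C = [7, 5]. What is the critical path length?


Path A: 2 + 11 + 8 = 21
Path B: 9 + 2 + 2 = 13
Path C: 7 + 5 = 12
Critical path = longest = max(21, 13, 12)
= 21 (Path A)


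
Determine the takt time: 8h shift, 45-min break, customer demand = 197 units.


Available = 8×60 - 45 = 435 min
Takt time = 435 / 197
= 2.21 min/unit


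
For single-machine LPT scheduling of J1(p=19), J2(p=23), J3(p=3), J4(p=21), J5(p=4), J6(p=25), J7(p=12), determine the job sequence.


LPT: sort by longest processing time first
  J6: p=25
  J2: p=23
  J4: p=21
  J1: p=19
  J7: p=12
  J5: p=4
  J3: p=3
Order: J6 → J2 → J4 → J1 → J7 → J5 → J3


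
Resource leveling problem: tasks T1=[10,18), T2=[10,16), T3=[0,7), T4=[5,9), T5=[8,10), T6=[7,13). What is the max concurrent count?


Check each time point for overlaps:
  t=8: 3 tasks active (T4, T5, T6)
Max concurrent = 3


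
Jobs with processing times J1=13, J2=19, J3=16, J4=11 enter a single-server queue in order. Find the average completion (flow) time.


Completion times:
  J1: completes at 13
  J2: completes at 32
  J3: completes at 48
  J4: completes at 59
Sum = 152
Average = 152/4
= 38.00


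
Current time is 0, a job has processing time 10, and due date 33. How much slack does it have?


Slack = due - current_time - processing
= 33 - 0 - 10
= 23


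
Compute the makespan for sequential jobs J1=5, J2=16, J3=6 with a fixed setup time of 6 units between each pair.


Makespan = Σ processing + (n-1) × setup
= (5 + 16 + 6) + (3-1)×6
= 27 + 12
= 39 time units


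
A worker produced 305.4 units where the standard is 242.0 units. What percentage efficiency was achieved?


Efficiency = (actual / standard) × 100
= (305.4 / 242.0) × 100
= 126.2%


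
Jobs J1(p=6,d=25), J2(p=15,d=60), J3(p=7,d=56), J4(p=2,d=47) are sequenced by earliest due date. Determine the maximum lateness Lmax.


EDD order: J1 → J4 → J3 → J2
Completion and lateness:
  J1: C=6, d=25, L=6-25=-19
  J4: C=8, d=47, L=8-47=-39
  J3: C=15, d=56, L=15-56=-41
  J2: C=30, d=60, L=30-60=-30
Lmax = max(-19, -39, -41, -30)
= -19


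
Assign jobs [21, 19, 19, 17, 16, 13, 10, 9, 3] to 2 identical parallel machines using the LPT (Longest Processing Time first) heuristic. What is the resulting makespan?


Jobs (LPT sorted): [21, 19, 19, 17, 16, 13, 10, 9, 3]
Machines: 2
  J=21 → Machine 1 (load: 0+21=21)
  J=19 → Machine 2 (load: 0+19=19)
  J=19 → Machine 2 (load: 19+19=38)
  J=17 → Machine 1 (load: 21+17=38)
  J=16 → Machine 1 (load: 38+16=54)
  J=13 → Machine 2 (load: 38+13=51)
  J=10 → Machine 2 (load: 51+10=61)
  J=9 → Machine 1 (load: 54+9=63)
  J=3 → Machine 2 (load: 61+3=64)
Machine loads: [63, 64]
Makespan = max = 64 time units
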